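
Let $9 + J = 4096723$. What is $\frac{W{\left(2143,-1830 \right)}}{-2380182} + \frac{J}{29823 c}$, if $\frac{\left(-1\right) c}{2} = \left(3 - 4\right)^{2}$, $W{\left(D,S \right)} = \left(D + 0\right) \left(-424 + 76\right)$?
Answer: $- \frac{808870256867}{11830694631} \approx -68.37$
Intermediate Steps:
$W{\left(D,S \right)} = - 348 D$ ($W{\left(D,S \right)} = D \left(-348\right) = - 348 D$)
$J = 4096714$ ($J = -9 + 4096723 = 4096714$)
$c = -2$ ($c = - 2 \left(3 - 4\right)^{2} = - 2 \left(-1\right)^{2} = \left(-2\right) 1 = -2$)
$\frac{W{\left(2143,-1830 \right)}}{-2380182} + \frac{J}{29823 c} = \frac{\left(-348\right) 2143}{-2380182} + \frac{4096714}{29823 \left(-2\right)} = \left(-745764\right) \left(- \frac{1}{2380182}\right) + \frac{4096714}{-59646} = \frac{124294}{396697} + 4096714 \left(- \frac{1}{59646}\right) = \frac{124294}{396697} - \frac{2048357}{29823} = - \frac{808870256867}{11830694631}$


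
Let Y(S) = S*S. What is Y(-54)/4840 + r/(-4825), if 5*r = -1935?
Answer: 797139/1167650 ≈ 0.68269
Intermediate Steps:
r = -387 (r = (⅕)*(-1935) = -387)
Y(S) = S²
Y(-54)/4840 + r/(-4825) = (-54)²/4840 - 387/(-4825) = 2916*(1/4840) - 387*(-1/4825) = 729/1210 + 387/4825 = 797139/1167650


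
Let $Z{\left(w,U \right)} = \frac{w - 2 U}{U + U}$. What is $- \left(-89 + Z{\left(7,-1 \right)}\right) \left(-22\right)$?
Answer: $-2057$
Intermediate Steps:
$Z{\left(w,U \right)} = \frac{w - 2 U}{2 U}$
$- \left(-89 + Z{\left(7,-1 \right)}\right) \left(-22\right) = - \left(-89 + \frac{\frac{1}{2} \cdot 7 - -1}{-1}\right) \left(-22\right) = - \left(-89 - \left(\frac{7}{2} + 1\right)\right) \left(-22\right) = - \left(-89 - \frac{9}{2}\right) \left(-22\right) = - \frac{\left(-187\right) \left(-22\right)}{2} = \left(-1\right) 2057 = -2057$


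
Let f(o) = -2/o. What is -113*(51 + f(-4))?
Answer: -11639/2 ≈ -5819.5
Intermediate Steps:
-113*(51 + f(-4)) = -113*(51 - 2/(-4)) = -113*(51 - 2*(-¼)) = -113*(51 + ½) = -113*103/2 = -11639/2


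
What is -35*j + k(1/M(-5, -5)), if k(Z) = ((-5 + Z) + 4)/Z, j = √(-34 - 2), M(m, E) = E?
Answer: 6 - 210*I ≈ 6.0 - 210.0*I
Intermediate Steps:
j = 6*I (j = √(-36) = 6*I ≈ 6.0*I)
k(Z) = (-1 + Z)/Z
-35*j + k(1/M(-5, -5)) = -210*I + (-1 + 1/(-5))/(1/(-5)) = -210*I + (-1 - ⅕)/(-⅕) = -210*I - 5*(-6/5) = -210*I + 6 = 6 - 210*I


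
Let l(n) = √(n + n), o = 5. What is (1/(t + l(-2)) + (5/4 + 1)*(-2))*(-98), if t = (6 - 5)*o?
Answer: 12299/29 + 196*I/29 ≈ 424.1 + 6.7586*I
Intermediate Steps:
t = 5 (t = (6 - 5)*5 = 1*5 = 5)
l(n) = √2*√n (l(n) = √(2*n) = √2*√n)
(1/(t + l(-2)) + (5/4 + 1)*(-2))*(-98) = (1/(5 + √2*√(-2)) + (5/4 + 1)*(-2))*(-98) = (1/(5 + √2*(I*√2)) + (5*(¼) + 1)*(-2))*(-98) = (1/(5 + 2*I) + (5/4 + 1)*(-2))*(-98) = ((5 - 2*I)/29 + (9/4)*(-2))*(-98) = ((5 - 2*I)/29 - 9/2)*(-98) = (-9/2 + (5 - 2*I)/29)*(-98) = 441 - 98*(5 - 2*I)/29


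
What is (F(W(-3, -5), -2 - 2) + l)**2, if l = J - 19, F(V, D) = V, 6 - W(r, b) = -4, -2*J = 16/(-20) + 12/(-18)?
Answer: 15376/225 ≈ 68.338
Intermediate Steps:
J = 11/15 (J = -(16/(-20) + 12/(-18))/2 = -(16*(-1/20) + 12*(-1/18))/2 = -(-4/5 - 2/3)/2 = -1/2*(-22/15) = 11/15 ≈ 0.73333)
W(r, b) = 10 (W(r, b) = 6 - 1*(-4) = 6 + 4 = 10)
l = -274/15 (l = 11/15 - 19 = -274/15 ≈ -18.267)
(F(W(-3, -5), -2 - 2) + l)**2 = (10 - 274/15)**2 = (-124/15)**2 = 15376/225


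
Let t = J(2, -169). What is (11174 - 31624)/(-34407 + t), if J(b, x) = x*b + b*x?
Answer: 20450/35083 ≈ 0.58290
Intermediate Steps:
J(b, x) = 2*b*x (J(b, x) = b*x + b*x = 2*b*x)
t = -676 (t = 2*2*(-169) = -676)
(11174 - 31624)/(-34407 + t) = (11174 - 31624)/(-34407 - 676) = -20450/(-35083) = -20450*(-1/35083) = 20450/35083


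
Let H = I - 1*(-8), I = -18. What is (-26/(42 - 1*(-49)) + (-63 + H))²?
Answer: 263169/49 ≈ 5370.8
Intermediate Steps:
H = -10 (H = -18 - 1*(-8) = -18 + 8 = -10)
(-26/(42 - 1*(-49)) + (-63 + H))² = (-26/(42 - 1*(-49)) + (-63 - 10))² = (-26/(42 + 49) - 73)² = (-26/91 - 73)² = (-26*1/91 - 73)² = (-2/7 - 73)² = (-513/7)² = 263169/49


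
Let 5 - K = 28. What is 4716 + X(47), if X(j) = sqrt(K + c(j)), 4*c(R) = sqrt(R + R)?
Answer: 4716 + sqrt(-92 + sqrt(94))/2 ≈ 4716.0 + 4.5361*I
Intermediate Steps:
K = -23 (K = 5 - 1*28 = 5 - 28 = -23)
c(R) = sqrt(2)*sqrt(R)/4 (c(R) = sqrt(R + R)/4 = sqrt(2*R)/4 = (sqrt(2)*sqrt(R))/4 = sqrt(2)*sqrt(R)/4)
X(j) = sqrt(-23 + sqrt(2)*sqrt(j)/4)
4716 + X(47) = 4716 + sqrt(-92 + sqrt(2)*sqrt(47))/2 = 4716 + sqrt(-92 + sqrt(94))/2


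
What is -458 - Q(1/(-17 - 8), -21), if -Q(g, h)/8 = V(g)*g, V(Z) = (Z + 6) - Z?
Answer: -11498/25 ≈ -459.92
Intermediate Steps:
V(Z) = 6 (V(Z) = (6 + Z) - Z = 6)
Q(g, h) = -48*g
-458 - Q(1/(-17 - 8), -21) = -458 - (-48)/(-17 - 8) = -458 - (-48)/(-25) = -458 - (-48)*(-1)/25 = -458 - 1*48/25 = -458 - 48/25 = -11498/25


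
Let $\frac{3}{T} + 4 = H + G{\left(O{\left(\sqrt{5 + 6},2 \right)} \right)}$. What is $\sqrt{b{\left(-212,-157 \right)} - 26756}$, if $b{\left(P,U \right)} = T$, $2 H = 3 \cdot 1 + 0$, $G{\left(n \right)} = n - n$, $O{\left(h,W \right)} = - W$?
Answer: $\frac{i \sqrt{668930}}{5} \approx 163.58 i$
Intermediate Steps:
$G{\left(n \right)} = 0$
$H = \frac{3}{2}$ ($H = \frac{3 \cdot 1 + 0}{2} = \frac{3 + 0}{2} = \frac{1}{2} \cdot 3 = \frac{3}{2} \approx 1.5$)
$T = - \frac{6}{5}$ ($T = \frac{3}{-4 + \left(\frac{3}{2} + 0\right)} = \frac{3}{-4 + \frac{3}{2}} = \frac{3}{- \frac{5}{2}} = 3 \left(- \frac{2}{5}\right) = - \frac{6}{5} \approx -1.2$)
$b{\left(P,U \right)} = - \frac{6}{5}$
$\sqrt{b{\left(-212,-157 \right)} - 26756} = \sqrt{- \frac{6}{5} - 26756} = \sqrt{- \frac{133786}{5}} = \frac{i \sqrt{668930}}{5}$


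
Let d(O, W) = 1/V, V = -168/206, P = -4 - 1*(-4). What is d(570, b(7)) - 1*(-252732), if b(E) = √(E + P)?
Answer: 21229385/84 ≈ 2.5273e+5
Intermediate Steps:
P = 0 (P = -4 + 4 = 0)
b(E) = √E (b(E) = √(E + 0) = √E)
V = -84/103 (V = -168*1/206 = -84/103 ≈ -0.81553)
d(O, W) = -103/84 (d(O, W) = 1/(-84/103) = -103/84)
d(570, b(7)) - 1*(-252732) = -103/84 - 1*(-252732) = -103/84 + 252732 = 21229385/84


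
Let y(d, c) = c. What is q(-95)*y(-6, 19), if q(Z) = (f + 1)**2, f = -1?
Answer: 0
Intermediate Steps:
q(Z) = 0 (q(Z) = (-1 + 1)**2 = 0**2 = 0)
q(-95)*y(-6, 19) = 0*19 = 0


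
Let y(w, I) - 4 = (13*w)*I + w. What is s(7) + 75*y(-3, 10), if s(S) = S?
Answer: -29168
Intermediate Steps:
y(w, I) = 4 + w + 13*I*w (y(w, I) = 4 + ((13*w)*I + w) = 4 + (13*I*w + w) = 4 + (w + 13*I*w) = 4 + w + 13*I*w)
s(7) + 75*y(-3, 10) = 7 + 75*(4 - 3 + 13*10*(-3)) = 7 + 75*(4 - 3 - 390) = 7 + 75*(-389) = 7 - 29175 = -29168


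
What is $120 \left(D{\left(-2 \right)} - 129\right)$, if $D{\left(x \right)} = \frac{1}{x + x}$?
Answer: $-15510$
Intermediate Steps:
$D{\left(x \right)} = \frac{1}{2 x}$
$120 \left(D{\left(-2 \right)} - 129\right) = 120 \left(\frac{1}{2 \left(-2\right)} - 129\right) = 120 \left(\frac{1}{2} \left(- \frac{1}{2}\right) - 129\right) = 120 \left(- \frac{1}{4} - 129\right) = 120 \left(- \frac{517}{4}\right) = -15510$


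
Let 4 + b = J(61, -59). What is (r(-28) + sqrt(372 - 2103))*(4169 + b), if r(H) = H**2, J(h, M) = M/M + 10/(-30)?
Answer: 9797648/3 + 12497*I*sqrt(1731)/3 ≈ 3.2659e+6 + 1.7331e+5*I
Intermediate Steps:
J(h, M) = 2/3 (J(h, M) = 1 + 10*(-1/30) = 1 - 1/3 = 2/3)
b = -10/3 (b = -4 + 2/3 = -10/3 ≈ -3.3333)
(r(-28) + sqrt(372 - 2103))*(4169 + b) = ((-28)**2 + sqrt(372 - 2103))*(4169 - 10/3) = (784 + sqrt(-1731))*(12497/3) = (784 + I*sqrt(1731))*(12497/3) = 9797648/3 + 12497*I*sqrt(1731)/3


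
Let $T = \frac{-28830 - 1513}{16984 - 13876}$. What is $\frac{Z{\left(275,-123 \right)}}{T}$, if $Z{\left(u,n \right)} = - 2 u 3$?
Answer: $\frac{5128200}{30343} \approx 169.01$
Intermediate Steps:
$Z{\left(u,n \right)} = - 6 u$
$T = - \frac{30343}{3108} \approx -9.7629$
$\frac{Z{\left(275,-123 \right)}}{T} = \frac{\left(-6\right) 275}{- \frac{30343}{3108}} = \left(-1650\right) \left(- \frac{3108}{30343}\right) = \frac{5128200}{30343}$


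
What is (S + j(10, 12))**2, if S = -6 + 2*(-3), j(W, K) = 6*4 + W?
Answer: 484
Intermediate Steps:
j(W, K) = 24 + W
S = -12 (S = -6 - 6 = -12)
(S + j(10, 12))**2 = (-12 + (24 + 10))**2 = (-12 + 34)**2 = 22**2 = 484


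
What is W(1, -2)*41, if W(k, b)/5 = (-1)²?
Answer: 205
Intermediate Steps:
W(k, b) = 5 (W(k, b) = 5*(-1)² = 5*1 = 5)
W(1, -2)*41 = 5*41 = 205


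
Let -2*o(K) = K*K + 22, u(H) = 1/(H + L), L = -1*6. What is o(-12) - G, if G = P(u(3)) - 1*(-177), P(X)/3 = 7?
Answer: -281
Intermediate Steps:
L = -6
u(H) = 1/(-6 + H) (u(H) = 1/(H - 6) = 1/(-6 + H))
o(K) = -11 - K**2/2 (o(K) = -(K*K + 22)/2 = -(K**2 + 22)/2 = -(22 + K**2)/2 = -11 - K**2/2)
P(X) = 21 (P(X) = 3*7 = 21)
G = 198 (G = 21 - 1*(-177) = 21 + 177 = 198)
o(-12) - G = (-11 - 1/2*(-12)**2) - 1*198 = (-11 - 1/2*144) - 198 = (-11 - 72) - 198 = -83 - 198 = -281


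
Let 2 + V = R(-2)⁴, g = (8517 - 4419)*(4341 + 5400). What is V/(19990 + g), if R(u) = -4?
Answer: 127/19969304 ≈ 6.3598e-6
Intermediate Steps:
g = 39918618 (g = 4098*9741 = 39918618)
V = 254 (V = -2 + (-4)⁴ = -2 + 256 = 254)
V/(19990 + g) = 254/(19990 + 39918618) = 254/39938608 = 254*(1/39938608) = 127/19969304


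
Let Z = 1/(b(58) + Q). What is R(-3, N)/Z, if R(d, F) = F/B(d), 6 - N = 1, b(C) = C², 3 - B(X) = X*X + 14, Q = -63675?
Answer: 60311/4 ≈ 15078.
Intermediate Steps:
B(X) = -11 - X² (B(X) = 3 - (X*X + 14) = 3 - (X² + 14) = 3 - (14 + X²) = 3 + (-14 - X²) = -11 - X²)
N = 5 (N = 6 - 1*1 = 6 - 1 = 5)
Z = -1/60311 (Z = 1/(58² - 63675) = 1/(3364 - 63675) = 1/(-60311) = -1/60311 ≈ -1.6581e-5)
R(d, F) = F/(-11 - d²)
R(-3, N)/Z = (-1*5/(11 + (-3)²))/(-1/60311) = -1*5/(11 + 9)*(-60311) = -1*5/20*(-60311) = -1*5*1/20*(-60311) = -¼*(-60311) = 60311/4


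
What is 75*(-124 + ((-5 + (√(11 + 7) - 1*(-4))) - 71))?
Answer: -14700 + 225*√2 ≈ -14382.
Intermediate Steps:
75*(-124 + ((-5 + (√(11 + 7) - 1*(-4))) - 71)) = 75*(-124 + ((-5 + (√18 + 4)) - 71)) = 75*(-124 + ((-5 + (3*√2 + 4)) - 71)) = 75*(-124 + ((-5 + (4 + 3*√2)) - 71)) = 75*(-124 + ((-1 + 3*√2) - 71)) = 75*(-124 + (-72 + 3*√2)) = 75*(-196 + 3*√2) = -14700 + 225*√2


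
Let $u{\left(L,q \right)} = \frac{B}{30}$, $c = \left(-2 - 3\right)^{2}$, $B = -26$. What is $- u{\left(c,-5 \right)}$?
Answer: $\frac{13}{15} \approx 0.86667$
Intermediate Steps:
$c = 25$ ($c = \left(-5\right)^{2} = 25$)
$u{\left(L,q \right)} = - \frac{13}{15}$ ($u{\left(L,q \right)} = - \frac{26}{30} = \left(-26\right) \frac{1}{30} = - \frac{13}{15}$)
$- u{\left(c,-5 \right)} = \left(-1\right) \left(- \frac{13}{15}\right) = \frac{13}{15}$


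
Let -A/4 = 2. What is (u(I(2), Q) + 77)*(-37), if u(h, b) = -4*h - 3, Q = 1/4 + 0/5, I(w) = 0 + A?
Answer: -3922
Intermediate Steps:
A = -8 (A = -4*2 = -8)
I(w) = -8 (I(w) = 0 - 8 = -8)
Q = ¼ (Q = 1*(¼) + 0*(⅕) = ¼ + 0 = ¼ ≈ 0.25000)
u(h, b) = -3 - 4*h
(u(I(2), Q) + 77)*(-37) = ((-3 - 4*(-8)) + 77)*(-37) = ((-3 + 32) + 77)*(-37) = (29 + 77)*(-37) = 106*(-37) = -3922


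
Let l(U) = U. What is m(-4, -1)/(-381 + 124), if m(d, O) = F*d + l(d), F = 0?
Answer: 4/257 ≈ 0.015564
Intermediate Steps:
m(d, O) = d (m(d, O) = 0*d + d = 0 + d = d)
m(-4, -1)/(-381 + 124) = -4/(-381 + 124) = -4/(-257) = -1/257*(-4) = 4/257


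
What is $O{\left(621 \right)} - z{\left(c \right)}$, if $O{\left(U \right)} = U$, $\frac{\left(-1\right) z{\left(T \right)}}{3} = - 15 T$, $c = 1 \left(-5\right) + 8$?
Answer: $486$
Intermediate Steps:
$c = 3$ ($c = -5 + 8 = 3$)
$z{\left(T \right)} = 45 T$ ($z{\left(T \right)} = - 3 \left(- 15 T\right) = 45 T$)
$O{\left(621 \right)} - z{\left(c \right)} = 621 - 45 \cdot 3 = 621 - 135 = 486$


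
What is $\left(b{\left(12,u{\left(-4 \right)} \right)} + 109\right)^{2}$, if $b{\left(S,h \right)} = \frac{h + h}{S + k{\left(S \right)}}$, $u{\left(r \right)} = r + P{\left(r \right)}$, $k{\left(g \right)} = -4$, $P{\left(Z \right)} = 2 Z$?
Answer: $11236$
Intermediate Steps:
$u{\left(r \right)} = 3 r$ ($u{\left(r \right)} = r + 2 r = 3 r$)
$b{\left(S,h \right)} = \frac{2 h}{-4 + S}$ ($b{\left(S,h \right)} = \frac{h + h}{S - 4} = \frac{2 h}{-4 + S}$)
$\left(b{\left(12,u{\left(-4 \right)} \right)} + 109\right)^{2} = \left(\frac{2 \cdot 3 \left(-4\right)}{-4 + 12} + 109\right)^{2} = \left(2 \left(-12\right) \frac{1}{8} + 109\right)^{2} = \left(-3 + 109\right)^{2} = 106^{2} = 11236$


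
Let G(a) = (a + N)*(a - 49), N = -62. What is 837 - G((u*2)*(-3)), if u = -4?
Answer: -113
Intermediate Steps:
G(a) = (-62 + a)*(-49 + a) (G(a) = (a - 62)*(a - 49) = (-62 + a)*(-49 + a))
837 - G((u*2)*(-3)) = 837 - (3038 + (-4*2*(-3))**2 - 111*(-4*2)*(-3)) = 837 - (3038 + (-8*(-3))**2 - (-888)*(-3)) = 837 - (3038 + 24**2 - 111*24) = 837 - (3038 + 576 - 2664) = 837 - 1*950 = 837 - 950 = -113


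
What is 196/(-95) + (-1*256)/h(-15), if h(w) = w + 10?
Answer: 4668/95 ≈ 49.137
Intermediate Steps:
h(w) = 10 + w
196/(-95) + (-1*256)/h(-15) = 196/(-95) + (-1*256)/(10 - 15) = 196*(-1/95) - 256/(-5) = -196/95 - 256*(-1/5) = -196/95 + 256/5 = 4668/95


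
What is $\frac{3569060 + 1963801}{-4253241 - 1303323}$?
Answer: $- \frac{1844287}{1852188} \approx -0.99573$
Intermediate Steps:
$\frac{3569060 + 1963801}{-4253241 - 1303323} = \frac{5532861}{-5556564} = 5532861 \left(- \frac{1}{5556564}\right) = - \frac{1844287}{1852188}$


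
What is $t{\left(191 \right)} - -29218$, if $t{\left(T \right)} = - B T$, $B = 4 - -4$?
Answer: $27690$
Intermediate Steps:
$B = 8$ ($B = 4 + 4 = 8$)
$t{\left(T \right)} = - 8 T$ ($t{\left(T \right)} = \left(-1\right) 8 T = - 8 T$)
$t{\left(191 \right)} - -29218 = \left(-8\right) 191 - -29218 = -1528 + 29218 = 27690$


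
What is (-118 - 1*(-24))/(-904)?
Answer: 47/452 ≈ 0.10398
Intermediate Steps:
(-118 - 1*(-24))/(-904) = (-118 + 24)*(-1/904) = -94*(-1/904) = 47/452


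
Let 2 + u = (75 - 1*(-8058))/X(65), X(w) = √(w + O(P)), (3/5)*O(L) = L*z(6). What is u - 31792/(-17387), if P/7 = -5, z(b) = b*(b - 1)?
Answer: -2982/17387 - 8133*I*√1685/1685 ≈ -0.17151 - 198.13*I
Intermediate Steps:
z(b) = b*(-1 + b)
P = -35 (P = 7*(-5) = -35)
O(L) = 50*L (O(L) = 5*(L*(6*(-1 + 6)))/3 = 5*(L*(6*5))/3 = 5*(L*30)/3 = 5*(30*L)/3 = 50*L)
X(w) = √(-1750 + w) (X(w) = √(w + 50*(-35)) = √(w - 1750) = √(-1750 + w))
u = -2 - 8133*I*√1685/1685 (u = -2 + (75 - 1*(-8058))/(√(-1750 + 65)) = -2 + (75 + 8058)/(√(-1685)) = -2 + 8133/((I*√1685)) = -2 + 8133*(-I*√1685/1685) = -2 - 8133*I*√1685/1685 ≈ -2.0 - 198.13*I)
u - 31792/(-17387) = (-2 - 8133*I*√1685/1685) - 31792/(-17387) = (-2 - 8133*I*√1685/1685) - 31792*(-1)/17387 = (-2 - 8133*I*√1685/1685) - 1*(-31792/17387) = (-2 - 8133*I*√1685/1685) + 31792/17387 = -2982/17387 - 8133*I*√1685/1685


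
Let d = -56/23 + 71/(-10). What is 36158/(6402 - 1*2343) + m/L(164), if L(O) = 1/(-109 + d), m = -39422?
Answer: 94836243859/20295 ≈ 4.6729e+6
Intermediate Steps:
d = -2193/230 (d = -56*1/23 + 71*(-⅒) = -56/23 - 71/10 = -2193/230 ≈ -9.5348)
L(O) = -230/27263 (L(O) = 1/(-109 - 2193/230) = 1/(-27263/230) = -230/27263)
36158/(6402 - 1*2343) + m/L(164) = 36158/(6402 - 1*2343) - 39422/(-230/27263) = 36158/(6402 - 2343) - 39422*(-27263/230) = 36158/4059 + 23364391/5 = 94836243859/20295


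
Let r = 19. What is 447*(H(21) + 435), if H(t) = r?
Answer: 202938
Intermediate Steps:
H(t) = 19
447*(H(21) + 435) = 447*(19 + 435) = 447*454 = 202938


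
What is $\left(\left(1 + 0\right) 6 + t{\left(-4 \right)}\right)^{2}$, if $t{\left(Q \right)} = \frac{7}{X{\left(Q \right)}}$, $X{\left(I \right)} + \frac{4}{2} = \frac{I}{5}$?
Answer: $\frac{49}{4} \approx 12.25$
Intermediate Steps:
$X{\left(I \right)} = -2 + \frac{I}{5}$
$t{\left(Q \right)} = \frac{7}{-2 + \frac{Q}{5}}$
$\left(\left(1 + 0\right) 6 + t{\left(-4 \right)}\right)^{2} = \left(\left(1 + 0\right) 6 + \frac{35}{-10 - 4}\right)^{2} = \left(1 \cdot 6 + \frac{35}{-14}\right)^{2} = \left(6 + 35 \left(- \frac{1}{14}\right)\right)^{2} = \left(6 - \frac{5}{2}\right)^{2} = \left(\frac{7}{2}\right)^{2} = \frac{49}{4}$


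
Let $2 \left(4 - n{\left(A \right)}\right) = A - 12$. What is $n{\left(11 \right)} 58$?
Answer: $261$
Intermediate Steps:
$n{\left(A \right)} = 10 - \frac{A}{2}$ ($n{\left(A \right)} = 4 - \frac{A - 12}{2} = 4 - \frac{-12 + A}{2} = 4 - \left(-6 + \frac{A}{2}\right) = 10 - \frac{A}{2}$)
$n{\left(11 \right)} 58 = \left(10 - \frac{11}{2}\right) 58 = \frac{9}{2} \cdot 58 = 261$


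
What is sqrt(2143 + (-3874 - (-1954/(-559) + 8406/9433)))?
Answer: I*sqrt(48252468733732471)/5273047 ≈ 41.658*I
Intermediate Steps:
sqrt(2143 + (-3874 - (-1954/(-559) + 8406/9433))) = sqrt(2143 + (-3874 - (-1954*(-1/559) + 8406*(1/9433)))) = sqrt(2143 + (-3874 - (1954/559 + 8406/9433))) = sqrt(2143 + (-3874 - 1*23131036/5273047)) = sqrt(2143 + (-3874 - 23131036/5273047)) = sqrt(2143 - 20450915114/5273047) = sqrt(-9150775393/5273047) = I*sqrt(48252468733732471)/5273047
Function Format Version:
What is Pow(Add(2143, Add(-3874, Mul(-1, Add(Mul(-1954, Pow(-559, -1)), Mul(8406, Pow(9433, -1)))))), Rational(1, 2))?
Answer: Mul(Rational(1, 5273047), I, Pow(48252468733732471, Rational(1, 2))) ≈ Mul(41.658, I)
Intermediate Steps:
Pow(Add(2143, Add(-3874, Mul(-1, Add(Mul(-1954, Pow(-559, -1)), Mul(8406, Pow(9433, -1)))))), Rational(1, 2)) = Pow(Add(2143, Add(-3874, Mul(-1, Add(Mul(-1954, Rational(-1, 559)), Mul(8406, Rational(1, 9433)))))), Rational(1, 2)) = Pow(Add(2143, Add(-3874, Mul(-1, Add(Rational(1954, 559), Rational(8406, 9433))))), Rational(1, 2)) = Pow(Add(2143, Add(-3874, Mul(-1, Rational(23131036, 5273047)))), Rational(1, 2)) = Pow(Add(2143, Add(-3874, Rational(-23131036, 5273047))), Rational(1, 2)) = Pow(Add(2143, Rational(-20450915114, 5273047)), Rational(1, 2)) = Pow(Rational(-9150775393, 5273047), Rational(1, 2)) = Mul(Rational(1, 5273047), I, Pow(48252468733732471, Rational(1, 2)))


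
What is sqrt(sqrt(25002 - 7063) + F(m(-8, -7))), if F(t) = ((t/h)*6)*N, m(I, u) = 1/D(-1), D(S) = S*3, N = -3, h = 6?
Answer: sqrt(1 + sqrt(17939)) ≈ 11.616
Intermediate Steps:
D(S) = 3*S
m(I, u) = -1/3 (m(I, u) = 1/(3*(-1)) = 1/(-3) = -1/3)
F(t) = -3*t (F(t) = ((t/6)*6)*(-3) = t*(-3) = -3*t)
sqrt(sqrt(25002 - 7063) + F(m(-8, -7))) = sqrt(sqrt(25002 - 7063) - 3*(-1/3)) = sqrt(sqrt(17939) + 1) = sqrt(1 + sqrt(17939))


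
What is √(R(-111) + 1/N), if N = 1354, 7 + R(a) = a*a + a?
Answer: √22371956502/1354 ≈ 110.47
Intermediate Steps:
R(a) = -7 + a + a² (R(a) = -7 + (a*a + a) = -7 + (a² + a) = -7 + (a + a²) = -7 + a + a²)
√(R(-111) + 1/N) = √((-7 - 111 + (-111)²) + 1/1354) = √((-7 - 111 + 12321) + 1/1354) = √(12203 + 1/1354) = √(16522863/1354) = √22371956502/1354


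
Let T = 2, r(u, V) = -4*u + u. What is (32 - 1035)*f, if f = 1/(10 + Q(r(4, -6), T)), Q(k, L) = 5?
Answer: -1003/15 ≈ -66.867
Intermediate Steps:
r(u, V) = -3*u
f = 1/15 (f = 1/(10 + 5) = 1/15 ≈ 0.066667)
(32 - 1035)*f = (32 - 1035)*(1/15) = -1003*1/15 = -1003/15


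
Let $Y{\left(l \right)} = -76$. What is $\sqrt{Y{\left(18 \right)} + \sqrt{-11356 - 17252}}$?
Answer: $2 \sqrt{-19 + 2 i \sqrt{447}} \approx 7.3969 + 11.433 i$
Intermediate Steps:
$\sqrt{Y{\left(18 \right)} + \sqrt{-11356 - 17252}} = \sqrt{-76 + \sqrt{-11356 - 17252}} = \sqrt{-76 + \sqrt{-28608}} = \sqrt{-76 + 8 i \sqrt{447}}$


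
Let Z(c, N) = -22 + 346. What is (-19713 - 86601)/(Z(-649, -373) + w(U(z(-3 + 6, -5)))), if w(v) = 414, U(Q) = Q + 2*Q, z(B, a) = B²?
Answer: -17719/123 ≈ -144.06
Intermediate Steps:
Z(c, N) = 324
U(Q) = 3*Q
(-19713 - 86601)/(Z(-649, -373) + w(U(z(-3 + 6, -5)))) = (-19713 - 86601)/(324 + 414) = -106314/738 = -106314*1/738 = -17719/123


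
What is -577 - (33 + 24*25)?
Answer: -1210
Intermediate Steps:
-577 - (33 + 24*25) = -577 - (33 + 600) = -577 - 1*633 = -577 - 633 = -1210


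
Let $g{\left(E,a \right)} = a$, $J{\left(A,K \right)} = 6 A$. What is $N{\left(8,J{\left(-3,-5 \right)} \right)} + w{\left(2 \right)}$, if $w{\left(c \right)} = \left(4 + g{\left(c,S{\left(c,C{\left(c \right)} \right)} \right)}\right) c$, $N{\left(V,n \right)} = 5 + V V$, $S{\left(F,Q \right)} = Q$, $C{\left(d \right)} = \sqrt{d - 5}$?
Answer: $77 + 2 i \sqrt{3} \approx 77.0 + 3.4641 i$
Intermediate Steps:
$C{\left(d \right)} = \sqrt{-5 + d}$
$N{\left(V,n \right)} = 5 + V^{2}$
$w{\left(c \right)} = c \left(4 + \sqrt{-5 + c}\right)$ ($w{\left(c \right)} = \left(4 + \sqrt{-5 + c}\right) c = c \left(4 + \sqrt{-5 + c}\right)$)
$N{\left(8,J{\left(-3,-5 \right)} \right)} + w{\left(2 \right)} = \left(5 + 8^{2}\right) + 2 \left(4 + \sqrt{-5 + 2}\right) = \left(5 + 64\right) + 2 \left(4 + \sqrt{-3}\right) = 69 + 2 \left(4 + i \sqrt{3}\right) = 69 + \left(8 + 2 i \sqrt{3}\right) = 77 + 2 i \sqrt{3}$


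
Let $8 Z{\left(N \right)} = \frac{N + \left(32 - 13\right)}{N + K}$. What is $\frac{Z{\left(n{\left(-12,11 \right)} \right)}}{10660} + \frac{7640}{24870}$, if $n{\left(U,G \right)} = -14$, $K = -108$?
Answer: $\frac{1589753161}{5175029184} \approx 0.3072$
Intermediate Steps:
$Z{\left(N \right)} = \frac{19 + N}{8 \left(-108 + N\right)}$ ($Z{\left(N \right)} = \frac{\left(N + \left(32 - 13\right)\right) \frac{1}{N - 108}}{8} = \frac{\left(N + \left(32 - 13\right)\right) \frac{1}{-108 + N}}{8} = \frac{\left(N + 19\right) \frac{1}{-108 + N}}{8} = \frac{\left(19 + N\right) \frac{1}{-108 + N}}{8} = \frac{\frac{1}{-108 + N} \left(19 + N\right)}{8} = \frac{19 + N}{8 \left(-108 + N\right)}$)
$\frac{Z{\left(n{\left(-12,11 \right)} \right)}}{10660} + \frac{7640}{24870} = \frac{\frac{1}{8} \frac{1}{-108 - 14} \left(19 - 14\right)}{10660} + \frac{7640}{24870} = \frac{1}{8} \frac{1}{-122} \cdot 5 \cdot \frac{1}{10660} + 7640 \cdot \frac{1}{24870} = \frac{1}{8} \left(- \frac{1}{122}\right) 5 \cdot \frac{1}{10660} + \frac{764}{2487} = \left(- \frac{5}{976}\right) \frac{1}{10660} + \frac{764}{2487} = - \frac{1}{2080832} + \frac{764}{2487} = \frac{1589753161}{5175029184}$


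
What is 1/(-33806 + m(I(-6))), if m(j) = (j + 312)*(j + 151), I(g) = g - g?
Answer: 1/13306 ≈ 7.5154e-5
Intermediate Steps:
I(g) = 0
m(j) = (151 + j)*(312 + j) (m(j) = (312 + j)*(151 + j) = (151 + j)*(312 + j))
1/(-33806 + m(I(-6))) = 1/(-33806 + (47112 + 0**2 + 463*0)) = 1/(-33806 + (47112 + 0 + 0)) = 1/(-33806 + 47112) = 1/13306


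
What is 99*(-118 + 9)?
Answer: -10791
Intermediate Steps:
99*(-118 + 9) = 99*(-109) = -10791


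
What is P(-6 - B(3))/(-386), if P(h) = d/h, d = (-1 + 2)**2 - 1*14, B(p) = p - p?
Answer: -13/2316 ≈ -0.0056131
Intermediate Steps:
B(p) = 0
d = -13 (d = 1**2 - 14 = 1 - 14 = -13)
P(h) = -13/h
P(-6 - B(3))/(-386) = -13/(-6 - 1*0)/(-386) = -13/(-6 + 0)*(-1/386) = -13/(-6)*(-1/386) = -13*(-1/6)*(-1/386) = (13/6)*(-1/386) = -13/2316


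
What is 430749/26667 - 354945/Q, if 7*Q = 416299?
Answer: 12562572194/1233493937 ≈ 10.185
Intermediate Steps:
Q = 416299/7 (Q = (⅐)*416299 = 416299/7 ≈ 59471.)
430749/26667 - 354945/Q = 430749/26667 - 354945/416299/7 = 430749*(1/26667) - 354945*7/416299 = 47861/2963 - 2484615/416299 = 12562572194/1233493937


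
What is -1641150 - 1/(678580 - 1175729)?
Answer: -815896081349/497149 ≈ -1.6412e+6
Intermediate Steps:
-1641150 - 1/(678580 - 1175729) = -1641150 - 1/(-497149) = -1641150 - 1*(-1/497149) = -1641150 + 1/497149 = -815896081349/497149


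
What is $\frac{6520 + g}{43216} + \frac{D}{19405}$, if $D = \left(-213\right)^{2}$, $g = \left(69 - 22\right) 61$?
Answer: $\frac{2142821439}{838606480} \approx 2.5552$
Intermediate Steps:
$g = 2867$ ($g = 47 \cdot 61 = 2867$)
$D = 45369$
$\frac{6520 + g}{43216} + \frac{D}{19405} = \frac{6520 + 2867}{43216} + \frac{45369}{19405} = 9387 \cdot \frac{1}{43216} + 45369 \cdot \frac{1}{19405} = \frac{9387}{43216} + \frac{45369}{19405} = \frac{2142821439}{838606480}$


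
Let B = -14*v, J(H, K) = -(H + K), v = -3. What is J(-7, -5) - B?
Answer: -30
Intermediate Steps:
J(H, K) = -H - K
B = 42 (B = -14*(-3) = 42)
J(-7, -5) - B = (-1*(-7) - 1*(-5)) - 1*42 = (7 + 5) - 42 = 12 - 42 = -30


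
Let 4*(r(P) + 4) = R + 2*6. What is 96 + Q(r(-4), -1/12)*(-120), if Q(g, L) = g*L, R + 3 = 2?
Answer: 167/2 ≈ 83.500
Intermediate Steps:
R = -1 (R = -3 + 2 = -1)
r(P) = -5/4 (r(P) = -4 + (-1 + 2*6)/4 = -4 + (-1 + 12)/4 = -4 + (¼)*11 = -4 + 11/4 = -5/4)
Q(g, L) = L*g
96 + Q(r(-4), -1/12)*(-120) = 96 + (-1/12*(-5/4))*(-120) = 96 + (-1*1/12*(-5/4))*(-120) = 96 - 1/12*(-5/4)*(-120) = 96 + (5/48)*(-120) = 96 - 25/2 = 167/2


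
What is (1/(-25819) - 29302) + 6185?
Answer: -596857824/25819 ≈ -23117.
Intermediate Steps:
(1/(-25819) - 29302) + 6185 = (-1/25819 - 29302) + 6185 = -756548339/25819 + 6185 = -596857824/25819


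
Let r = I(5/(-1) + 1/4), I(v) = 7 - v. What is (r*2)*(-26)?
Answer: -611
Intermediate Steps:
r = 47/4 (r = 7 - (5/(-1) + 1/4) = 7 - (5*(-1) + 1*(¼)) = 7 - (-5 + ¼) = 7 - 1*(-19/4) = 7 + 19/4 = 47/4 ≈ 11.750)
(r*2)*(-26) = ((47/4)*2)*(-26) = (47/2)*(-26) = -611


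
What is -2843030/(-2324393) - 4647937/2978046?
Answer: -2336958107861/6922149276078 ≈ -0.33761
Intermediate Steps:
-2843030/(-2324393) - 4647937/2978046 = -2843030*(-1/2324393) - 4647937*1/2978046 = 2843030/2324393 - 4647937/2978046 = -2336958107861/6922149276078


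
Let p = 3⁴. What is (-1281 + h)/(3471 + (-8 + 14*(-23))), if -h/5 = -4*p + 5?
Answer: 314/3141 ≈ 0.099968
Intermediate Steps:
p = 81
h = 1595 (h = -5*(-4*81 + 5) = -5*(-324 + 5) = -5*(-319) = 1595)
(-1281 + h)/(3471 + (-8 + 14*(-23))) = (-1281 + 1595)/(3471 + (-8 + 14*(-23))) = 314/(3471 + (-8 - 322)) = 314/(3471 - 330) = 314/3141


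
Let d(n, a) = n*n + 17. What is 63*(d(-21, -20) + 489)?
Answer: 59661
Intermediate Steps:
d(n, a) = 17 + n² (d(n, a) = n² + 17 = 17 + n²)
63*(d(-21, -20) + 489) = 63*((17 + (-21)²) + 489) = 63*((17 + 441) + 489) = 63*(458 + 489) = 63*947 = 59661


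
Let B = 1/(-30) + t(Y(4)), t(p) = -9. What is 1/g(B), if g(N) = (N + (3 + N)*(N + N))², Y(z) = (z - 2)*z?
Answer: 50625/505935049 ≈ 0.00010006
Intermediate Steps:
Y(z) = z*(-2 + z) (Y(z) = (-2 + z)*z = z*(-2 + z))
B = -271/30 (B = 1/(-30) - 9 = -1/30 - 9 = -271/30 ≈ -9.0333)
g(N) = (N + 2*N*(3 + N))² (g(N) = (N + (3 + N)*(2*N))² = (N + 2*N*(3 + N))²)
1/g(B) = 1/((-271/30)²*(7 + 2*(-271/30))²) = 1/(73441*(7 - 271/15)²/900) = 1/(73441*(-166/15)²/900) = 1/((73441/900)*(27556/225)) = 1/(505935049/50625) = 50625/505935049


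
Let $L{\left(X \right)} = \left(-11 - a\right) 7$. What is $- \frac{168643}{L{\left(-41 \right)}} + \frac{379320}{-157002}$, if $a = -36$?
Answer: $- \frac{4423944881}{4579225} \approx -966.09$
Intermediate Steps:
$L{\left(X \right)} = 175$ ($L{\left(X \right)} = \left(-11 - -36\right) 7 = \left(-11 + 36\right) 7 = 25 \cdot 7 = 175$)
$- \frac{168643}{L{\left(-41 \right)}} + \frac{379320}{-157002} = - \frac{168643}{175} + \frac{379320}{-157002} = \left(-168643\right) \frac{1}{175} + 379320 \left(- \frac{1}{157002}\right) = - \frac{168643}{175} - \frac{63220}{26167} = - \frac{4423944881}{4579225}$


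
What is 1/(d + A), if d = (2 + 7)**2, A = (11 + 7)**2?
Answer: 1/405 ≈ 0.0024691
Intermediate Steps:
A = 324 (A = 18**2 = 324)
d = 81 (d = 9**2 = 81)
1/(d + A) = 1/(81 + 324) = 1/405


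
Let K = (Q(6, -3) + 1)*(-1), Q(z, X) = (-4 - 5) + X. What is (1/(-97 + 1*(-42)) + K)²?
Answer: 2334784/19321 ≈ 120.84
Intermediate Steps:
Q(z, X) = -9 + X
K = 11 (K = ((-9 - 3) + 1)*(-1) = (-12 + 1)*(-1) = -11*(-1) = 11)
(1/(-97 + 1*(-42)) + K)² = (1/(-97 + 1*(-42)) + 11)² = (1/(-97 - 42) + 11)² = (1/(-139) + 11)² = (-1/139 + 11)² = (1528/139)² = 2334784/19321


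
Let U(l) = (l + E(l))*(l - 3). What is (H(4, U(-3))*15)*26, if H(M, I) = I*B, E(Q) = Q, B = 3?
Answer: 42120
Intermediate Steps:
U(l) = 2*l*(-3 + l) (U(l) = (l + l)*(l - 3) = (2*l)*(-3 + l) = 2*l*(-3 + l))
H(M, I) = 3*I (H(M, I) = I*3 = 3*I)
(H(4, U(-3))*15)*26 = ((3*(2*(-3)*(-3 - 3)))*15)*26 = ((3*(2*(-3)*(-6)))*15)*26 = ((3*36)*15)*26 = (108*15)*26 = 1620*26 = 42120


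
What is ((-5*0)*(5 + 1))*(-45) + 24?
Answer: 24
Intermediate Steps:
((-5*0)*(5 + 1))*(-45) + 24 = (0*6)*(-45) + 24 = 0*(-45) + 24 = 0 + 24 = 24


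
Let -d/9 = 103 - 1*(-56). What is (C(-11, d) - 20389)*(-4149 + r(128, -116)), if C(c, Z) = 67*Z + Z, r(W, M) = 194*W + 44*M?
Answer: -1833601563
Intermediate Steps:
r(W, M) = 44*M + 194*W
d = -1431 (d = -9*(103 - 1*(-56)) = -9*(103 + 56) = -9*159 = -1431)
C(c, Z) = 68*Z
(C(-11, d) - 20389)*(-4149 + r(128, -116)) = (68*(-1431) - 20389)*(-4149 + (44*(-116) + 194*128)) = (-97308 - 20389)*(-4149 + (-5104 + 24832)) = -117697*(-4149 + 19728) = -117697*15579 = -1833601563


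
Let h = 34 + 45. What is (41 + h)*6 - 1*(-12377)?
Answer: 13097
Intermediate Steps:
h = 79
(41 + h)*6 - 1*(-12377) = (41 + 79)*6 - 1*(-12377) = 120*6 + 12377 = 720 + 12377 = 13097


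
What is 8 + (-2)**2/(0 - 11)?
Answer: 84/11 ≈ 7.6364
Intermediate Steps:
8 + (-2)**2/(0 - 11) = 8 + 4/(-11) = 8 - 1/11*4 = 8 - 4/11 = 84/11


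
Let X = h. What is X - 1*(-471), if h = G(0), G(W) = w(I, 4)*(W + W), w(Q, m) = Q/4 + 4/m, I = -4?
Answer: 471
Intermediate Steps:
w(Q, m) = 4/m + Q/4 (w(Q, m) = Q*(¼) + 4/m = Q/4 + 4/m = 4/m + Q/4)
G(W) = 0 (G(W) = (4/4 + (¼)*(-4))*(W + W) = (4*(¼) - 1)*(2*W) = (1 - 1)*(2*W) = 0*(2*W) = 0)
h = 0
X = 0
X - 1*(-471) = 0 - 1*(-471) = 0 + 471 = 471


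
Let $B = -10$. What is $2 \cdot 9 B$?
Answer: $-180$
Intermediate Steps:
$2 \cdot 9 B = 2 \cdot 9 \left(-10\right) = 18 \left(-10\right) = -180$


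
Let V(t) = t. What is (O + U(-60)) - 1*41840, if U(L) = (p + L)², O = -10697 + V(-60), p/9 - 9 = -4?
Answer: -52372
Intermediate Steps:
p = 45 (p = 81 + 9*(-4) = 81 - 36 = 45)
O = -10757 (O = -10697 - 60 = -10757)
U(L) = (45 + L)²
(O + U(-60)) - 1*41840 = (-10757 + (45 - 60)²) - 1*41840 = (-10757 + (-15)²) - 41840 = (-10757 + 225) - 41840 = -10532 - 41840 = -52372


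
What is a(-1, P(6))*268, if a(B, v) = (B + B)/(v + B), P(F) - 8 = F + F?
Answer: -536/19 ≈ -28.211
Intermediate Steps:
P(F) = 8 + 2*F (P(F) = 8 + (F + F) = 8 + 2*F)
a(B, v) = 2*B/(B + v) (a(B, v) = (2*B)/(B + v) = 2*B/(B + v))
a(-1, P(6))*268 = (2*(-1)/(-1 + (8 + 2*6)))*268 = (2*(-1)/(-1 + (8 + 12)))*268 = (2*(-1)/(-1 + 20))*268 = (2*(-1)/19)*268 = (2*(-1)*(1/19))*268 = -2/19*268 = -536/19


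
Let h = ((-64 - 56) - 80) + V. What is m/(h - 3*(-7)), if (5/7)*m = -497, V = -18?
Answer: 3479/985 ≈ 3.5320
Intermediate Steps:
h = -218 (h = ((-64 - 56) - 80) - 18 = (-120 - 80) - 18 = -200 - 18 = -218)
m = -3479/5 (m = (7/5)*(-497) = -3479/5 ≈ -695.80)
m/(h - 3*(-7)) = -3479/(5*(-218 - 3*(-7))) = -3479/(5*(-218 + 21)) = -3479/5/(-197) = -3479/5*(-1/197) = 3479/985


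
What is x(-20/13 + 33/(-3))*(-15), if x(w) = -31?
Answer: 465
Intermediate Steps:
x(-20/13 + 33/(-3))*(-15) = -31*(-15) = 465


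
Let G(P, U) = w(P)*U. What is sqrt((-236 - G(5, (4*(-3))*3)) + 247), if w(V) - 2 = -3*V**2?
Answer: I*sqrt(2617) ≈ 51.157*I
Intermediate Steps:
w(V) = 2 - 3*V**2
G(P, U) = U*(2 - 3*P**2) (G(P, U) = (2 - 3*P**2)*U = U*(2 - 3*P**2))
sqrt((-236 - G(5, (4*(-3))*3)) + 247) = sqrt((-236 - (4*(-3))*3*(2 - 3*5**2)) + 247) = sqrt((-236 - (-12*3)*(2 - 3*25)) + 247) = sqrt((-236 - (-36)*(2 - 75)) + 247) = sqrt((-236 - (-36)*(-73)) + 247) = sqrt((-236 - 1*2628) + 247) = sqrt((-236 - 2628) + 247) = sqrt(-2864 + 247) = sqrt(-2617) = I*sqrt(2617)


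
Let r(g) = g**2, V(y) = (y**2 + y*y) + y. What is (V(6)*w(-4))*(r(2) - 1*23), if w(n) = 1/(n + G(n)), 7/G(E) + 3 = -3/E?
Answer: 6669/32 ≈ 208.41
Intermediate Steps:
G(E) = 7/(-3 - 3/E)
V(y) = y + 2*y**2 (V(y) = (y**2 + y**2) + y = 2*y**2 + y = y + 2*y**2)
w(n) = 1/(n - 7*n/(3 + 3*n))
(V(6)*w(-4))*(r(2) - 1*23) = ((6*(1 + 2*6))*(3*(1 - 4)/(-4*(-4 + 3*(-4)))))*(2**2 - 1*23) = ((6*(1 + 12))*(3*(-1/4)*(-3)/(-4 - 12)))*(4 - 23) = ((6*13)*(3*(-1/4)*(-3)/(-16)))*(-19) = (78*(3*(-1/4)*(-1/16)*(-3)))*(-19) = (78*(-9/64))*(-19) = -351/32*(-19) = 6669/32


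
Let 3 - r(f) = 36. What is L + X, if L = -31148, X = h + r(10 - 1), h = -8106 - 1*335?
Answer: -39622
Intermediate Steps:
r(f) = -33 (r(f) = 3 - 1*36 = 3 - 36 = -33)
h = -8441 (h = -8106 - 335 = -8441)
X = -8474 (X = -8441 - 33 = -8474)
L + X = -31148 - 8474 = -39622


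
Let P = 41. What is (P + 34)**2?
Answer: 5625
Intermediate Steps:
(P + 34)**2 = (41 + 34)**2 = 75**2 = 5625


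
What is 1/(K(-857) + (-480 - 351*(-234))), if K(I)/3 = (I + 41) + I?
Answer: 1/76635 ≈ 1.3049e-5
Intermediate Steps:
K(I) = 123 + 6*I (K(I) = 3*((I + 41) + I) = 3*((41 + I) + I) = 3*(41 + 2*I) = 123 + 6*I)
1/(K(-857) + (-480 - 351*(-234))) = 1/((123 + 6*(-857)) + (-480 - 351*(-234))) = 1/((123 - 5142) + (-480 + 82134)) = 1/(-5019 + 81654) = 1/76635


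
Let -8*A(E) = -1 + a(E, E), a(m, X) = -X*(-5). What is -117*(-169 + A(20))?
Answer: 169767/8 ≈ 21221.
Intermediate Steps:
a(m, X) = 5*X
A(E) = ⅛ - 5*E/8 (A(E) = -(-1 + 5*E)/8 = ⅛ - 5*E/8)
-117*(-169 + A(20)) = -117*(-169 + (⅛ - 5/8*20)) = -117*(-169 + (⅛ - 25/2)) = -117*(-169 - 99/8) = -117*(-1451/8) = 169767/8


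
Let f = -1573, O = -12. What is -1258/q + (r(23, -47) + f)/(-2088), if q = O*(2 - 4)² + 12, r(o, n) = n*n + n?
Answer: 24125/696 ≈ 34.662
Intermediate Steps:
r(o, n) = n + n² (r(o, n) = n² + n = n + n²)
q = -36 (q = -12*(2 - 4)² + 12 = -12*(-2)² + 12 = -12*4 + 12 = -48 + 12 = -36)
-1258/q + (r(23, -47) + f)/(-2088) = -1258/(-36) + (-47*(1 - 47) - 1573)/(-2088) = -1258*(-1/36) + (-47*(-46) - 1573)*(-1/2088) = 629/18 + (2162 - 1573)*(-1/2088) = 629/18 + 589*(-1/2088) = 629/18 - 589/2088 = 24125/696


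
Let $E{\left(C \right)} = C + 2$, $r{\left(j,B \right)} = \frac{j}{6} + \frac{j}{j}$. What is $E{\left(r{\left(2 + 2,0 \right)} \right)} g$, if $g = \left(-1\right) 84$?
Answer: $-308$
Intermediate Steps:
$r{\left(j,B \right)} = 1 + \frac{j}{6}$ ($r{\left(j,B \right)} = j \frac{1}{6} + 1 = \frac{j}{6} + 1 = 1 + \frac{j}{6}$)
$E{\left(C \right)} = 2 + C$
$g = -84$
$E{\left(r{\left(2 + 2,0 \right)} \right)} g = \left(2 + \left(1 + \frac{2 + 2}{6}\right)\right) \left(-84\right) = \left(2 + \left(1 + \frac{1}{6} \cdot 4\right)\right) \left(-84\right) = \left(2 + \left(1 + \frac{2}{3}\right)\right) \left(-84\right) = \left(2 + \frac{5}{3}\right) \left(-84\right) = \frac{11}{3} \left(-84\right) = -308$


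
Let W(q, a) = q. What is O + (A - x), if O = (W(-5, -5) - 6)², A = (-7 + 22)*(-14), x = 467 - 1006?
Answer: 450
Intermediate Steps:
x = -539
A = -210 (A = 15*(-14) = -210)
O = 121 (O = (-5 - 6)² = (-11)² = 121)
O + (A - x) = 121 + (-210 - 1*(-539)) = 121 + (-210 + 539) = 121 + 329 = 450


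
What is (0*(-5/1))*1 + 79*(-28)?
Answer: -2212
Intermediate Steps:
(0*(-5/1))*1 + 79*(-28) = (0*(-5*1))*1 - 2212 = (0*(-5))*1 - 2212 = 0*1 - 2212 = 0 - 2212 = -2212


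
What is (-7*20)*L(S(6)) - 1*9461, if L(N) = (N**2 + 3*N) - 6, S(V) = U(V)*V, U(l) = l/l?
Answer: -16181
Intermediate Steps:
U(l) = 1
S(V) = V (S(V) = 1*V = V)
L(N) = -6 + N**2 + 3*N
(-7*20)*L(S(6)) - 1*9461 = (-7*20)*(-6 + 6**2 + 3*6) - 1*9461 = -140*(-6 + 36 + 18) - 9461 = -140*48 - 9461 = -6720 - 9461 = -16181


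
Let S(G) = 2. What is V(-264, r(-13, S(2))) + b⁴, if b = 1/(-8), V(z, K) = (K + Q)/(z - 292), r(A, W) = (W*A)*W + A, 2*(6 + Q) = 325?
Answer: -93557/569344 ≈ -0.16432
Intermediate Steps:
Q = 313/2 (Q = -6 + (½)*325 = -6 + 325/2 = 313/2 ≈ 156.50)
r(A, W) = A + A*W² (r(A, W) = (A*W)*W + A = A*W² + A = A + A*W²)
V(z, K) = (313/2 + K)/(-292 + z) (V(z, K) = (K + 313/2)/(z - 292) = (313/2 + K)/(-292 + z))
b = -⅛ ≈ -0.12500
V(-264, r(-13, S(2))) + b⁴ = (313/2 - 13*(1 + 2²))/(-292 - 264) + (-⅛)⁴ = (313/2 - 13*(1 + 4))/(-556) + 1/4096 = -(313/2 - 13*5)/556 + 1/4096 = -(313/2 - 65)/556 + 1/4096 = -1/556*183/2 + 1/4096 = -183/1112 + 1/4096 = -93557/569344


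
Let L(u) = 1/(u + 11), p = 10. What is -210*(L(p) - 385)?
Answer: 80840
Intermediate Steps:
L(u) = 1/(11 + u)
-210*(L(p) - 385) = -210*(1/(11 + 10) - 385) = -210*(1/21 - 385) = -210*(-8084/21) = 80840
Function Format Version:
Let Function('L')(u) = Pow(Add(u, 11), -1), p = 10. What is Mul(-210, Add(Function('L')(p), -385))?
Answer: 80840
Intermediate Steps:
Function('L')(u) = Pow(Add(11, u), -1)
Mul(-210, Add(Function('L')(p), -385)) = Mul(-210, Add(Pow(Add(11, 10), -1), -385)) = Mul(-210, Add(Pow(21, -1), -385)) = Mul(-210, Add(Rational(1, 21), -385)) = Mul(-210, Rational(-8084, 21)) = 80840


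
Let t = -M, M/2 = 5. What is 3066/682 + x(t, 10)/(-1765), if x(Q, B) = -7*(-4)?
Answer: 2696197/601865 ≈ 4.4797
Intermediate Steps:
M = 10 (M = 2*5 = 10)
t = -10 (t = -1*10 = -10)
x(Q, B) = 28
3066/682 + x(t, 10)/(-1765) = 3066/682 + 28/(-1765) = 3066*(1/682) + 28*(-1/1765) = 1533/341 - 28/1765 = 2696197/601865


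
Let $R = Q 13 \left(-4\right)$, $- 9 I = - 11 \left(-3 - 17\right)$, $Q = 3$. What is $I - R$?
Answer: $\frac{1184}{9} \approx 131.56$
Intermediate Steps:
$I = - \frac{220}{9}$ ($I = - \frac{\left(-11\right) \left(-3 - 17\right)}{9} = - \frac{\left(-11\right) \left(-20\right)}{9} = \left(- \frac{1}{9}\right) 220 = - \frac{220}{9} \approx -24.444$)
$R = -156$ ($R = 3 \cdot 13 \left(-4\right) = 39 \left(-4\right) = -156$)
$I - R = - \frac{220}{9} - -156 = - \frac{220}{9} + 156 = \frac{1184}{9}$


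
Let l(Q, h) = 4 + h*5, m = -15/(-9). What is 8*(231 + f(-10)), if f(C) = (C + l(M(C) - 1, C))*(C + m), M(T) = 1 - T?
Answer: 16744/3 ≈ 5581.3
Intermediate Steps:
m = 5/3 (m = -15*(-1/9) = 5/3 ≈ 1.6667)
l(Q, h) = 4 + 5*h
f(C) = (4 + 6*C)*(5/3 + C) (f(C) = (C + (4 + 5*C))*(C + 5/3) = (4 + 6*C)*(5/3 + C))
8*(231 + f(-10)) = 8*(231 + (20/3 + 6*(-10)**2 + 14*(-10))) = 8*(231 + (20/3 + 6*100 - 140)) = 8*(231 + (20/3 + 600 - 140)) = 8*(231 + 1400/3) = 8*(2093/3) = 16744/3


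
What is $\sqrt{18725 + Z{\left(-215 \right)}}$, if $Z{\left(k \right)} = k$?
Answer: $\sqrt{18510} \approx 136.05$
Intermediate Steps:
$\sqrt{18725 + Z{\left(-215 \right)}} = \sqrt{18725 - 215} = \sqrt{18510}$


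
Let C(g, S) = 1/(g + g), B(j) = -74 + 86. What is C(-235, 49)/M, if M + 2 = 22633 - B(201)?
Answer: -1/10630930 ≈ -9.4065e-8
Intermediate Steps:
B(j) = 12
C(g, S) = 1/(2*g)
M = 22619 (M = -2 + (22633 - 1*12) = -2 + (22633 - 12) = -2 + 22621 = 22619)
C(-235, 49)/M = ((1/2)/(-235))/22619 = ((1/2)*(-1/235))*(1/22619) = -1/470*1/22619 = -1/10630930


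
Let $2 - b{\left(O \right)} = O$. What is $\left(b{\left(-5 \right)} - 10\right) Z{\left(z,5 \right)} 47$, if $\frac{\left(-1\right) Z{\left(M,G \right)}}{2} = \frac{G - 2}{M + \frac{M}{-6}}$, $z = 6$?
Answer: $\frac{846}{5} \approx 169.2$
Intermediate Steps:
$b{\left(O \right)} = 2 - O$
$Z{\left(M,G \right)} = - \frac{12 \left(-2 + G\right)}{5 M}$ ($Z{\left(M,G \right)} = - 2 \frac{G - 2}{M + \frac{M}{-6}} = - 2 \frac{-2 + G}{M + M \left(- \frac{1}{6}\right)} = - 2 \frac{-2 + G}{M - \frac{M}{6}} = - 2 \frac{-2 + G}{\frac{5}{6} M} = - 2 \left(-2 + G\right) \frac{6}{5 M} = - 2 \frac{6 \left(-2 + G\right)}{5 M} = - \frac{12 \left(-2 + G\right)}{5 M}$)
$\left(b{\left(-5 \right)} - 10\right) Z{\left(z,5 \right)} 47 = \left(\left(2 - -5\right) - 10\right) \frac{12 \left(2 - 5\right)}{5 \cdot 6} \cdot 47 = \left(\left(2 + 5\right) - 10\right) \frac{12}{5} \cdot \frac{1}{6} \left(2 - 5\right) 47 = \left(7 - 10\right) \frac{12}{5} \cdot \frac{1}{6} \left(-3\right) 47 = \left(-3\right) \left(- \frac{6}{5}\right) 47 = \frac{18}{5} \cdot 47 = \frac{846}{5}$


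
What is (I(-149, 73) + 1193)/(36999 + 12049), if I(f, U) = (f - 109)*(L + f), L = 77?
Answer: 19769/49048 ≈ 0.40305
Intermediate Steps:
I(f, U) = (-109 + f)*(77 + f) (I(f, U) = (f - 109)*(77 + f) = (-109 + f)*(77 + f))
(I(-149, 73) + 1193)/(36999 + 12049) = ((-8393 + (-149)**2 - 32*(-149)) + 1193)/(36999 + 12049) = ((-8393 + 22201 + 4768) + 1193)/49048 = (18576 + 1193)*(1/49048) = 19769*(1/49048) = 19769/49048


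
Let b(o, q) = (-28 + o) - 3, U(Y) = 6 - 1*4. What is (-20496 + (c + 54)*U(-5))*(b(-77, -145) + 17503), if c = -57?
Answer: -356632290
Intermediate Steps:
U(Y) = 2 (U(Y) = 6 - 4 = 2)
b(o, q) = -31 + o
(-20496 + (c + 54)*U(-5))*(b(-77, -145) + 17503) = (-20496 + (-57 + 54)*2)*((-31 - 77) + 17503) = (-20496 - 3*2)*(-108 + 17503) = (-20496 - 6)*17395 = -20502*17395 = -356632290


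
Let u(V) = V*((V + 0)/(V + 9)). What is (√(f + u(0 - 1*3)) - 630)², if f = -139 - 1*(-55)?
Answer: (1260 - I*√330)²/4 ≈ 3.9682e+5 - 11445.0*I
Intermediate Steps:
f = -84 (f = -139 + 55 = -84)
u(V) = V²/(9 + V) (u(V) = V*(V/(9 + V)) = V²/(9 + V))
(√(f + u(0 - 1*3)) - 630)² = (√(-84 + (0 - 1*3)²/(9 + (0 - 1*3))) - 630)² = (√(-84 + (0 - 3)²/(9 + (0 - 3))) - 630)² = (√(-84 + (-3)²/(9 - 3)) - 630)² = (√(-84 + 9/6) - 630)² = (√(-84 + 9*(⅙)) - 630)² = (√(-84 + 3/2) - 630)² = (√(-165/2) - 630)² = (I*√330/2 - 630)² = (-630 + I*√330/2)²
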